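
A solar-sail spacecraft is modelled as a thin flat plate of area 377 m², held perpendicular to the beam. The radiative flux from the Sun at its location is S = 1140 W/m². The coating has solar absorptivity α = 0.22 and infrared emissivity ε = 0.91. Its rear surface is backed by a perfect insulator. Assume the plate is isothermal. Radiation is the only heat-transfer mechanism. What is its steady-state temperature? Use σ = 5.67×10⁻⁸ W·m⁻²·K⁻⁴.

T ≈ 264 K

At equilibrium, absorbed power = emitted power.
Absorbing cross-section = A = 377.0 m²; emitting surface = A = 377.0 m² (ratio 1).
αS·A_cross = εσ·A_surf·T⁴  ⇒  T⁴ = αS/(ε·1σ).
T⁴ = 0.220·1140/(0.91·1·5.67×10⁻⁸) = 4.861×10⁹ K⁴.
T = (4.861×10⁹)^(1/4).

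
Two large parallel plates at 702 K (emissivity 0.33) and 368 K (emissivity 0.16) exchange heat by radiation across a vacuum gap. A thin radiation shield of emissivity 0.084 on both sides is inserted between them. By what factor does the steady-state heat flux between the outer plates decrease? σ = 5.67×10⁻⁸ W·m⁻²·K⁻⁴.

factor ≈ 3.75

Without shield: q₀ = σΔ(T⁴)/(1/ε₁+1/ε₂−1) with denominator 8.280.
With shield the two gaps are in series; the resistances add: (1/ε₁+1/ε_s−1)+(1/ε_s+1/ε₂−1) = 13.94+17.15 = 31.09.
Heat-flux ratio q₀/q = 31.09/8.280.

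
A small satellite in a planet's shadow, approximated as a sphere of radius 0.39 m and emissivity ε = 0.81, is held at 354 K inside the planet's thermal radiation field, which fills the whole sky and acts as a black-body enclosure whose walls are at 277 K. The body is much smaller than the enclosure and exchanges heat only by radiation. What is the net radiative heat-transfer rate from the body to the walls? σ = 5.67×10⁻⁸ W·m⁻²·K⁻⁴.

P_net ≈ 862 W

For a small grey body in a large enclosure: P_net = εσA(T_body⁴ − T_wall⁴).
A = 4πr² = 1.911 m²; T_body⁴ − T_wall⁴ = 1.570×10¹⁰ − 5.887×10⁹ = 9.817×10⁹ K⁴.
|P_net| = 0.81·5.67×10⁻⁸·1.911·9.817×10⁹.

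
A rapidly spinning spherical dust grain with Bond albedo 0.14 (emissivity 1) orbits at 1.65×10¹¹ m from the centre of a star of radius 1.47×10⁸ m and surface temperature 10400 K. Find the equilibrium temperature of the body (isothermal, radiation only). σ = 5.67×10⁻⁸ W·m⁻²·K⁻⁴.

The star's surface emits σT_*⁴; at distance d the flux is S = σT_*⁴(R_*/d)².
S = 5.67×10⁻⁸·(10400)⁴·(1.47×10⁸/1.65×10¹¹)² = 526.5 W/m².
For an isothermal sphere T⁴ = (1−a)S/(4σ) = 1.996×10⁹ K⁴.

T ≈ 211 K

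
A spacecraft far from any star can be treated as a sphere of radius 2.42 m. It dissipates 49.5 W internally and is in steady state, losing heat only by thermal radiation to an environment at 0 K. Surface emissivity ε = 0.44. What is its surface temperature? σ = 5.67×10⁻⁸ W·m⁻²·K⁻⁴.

Steady state: internal power = radiated power, P = εσA T⁴.
Radiating area A = 4πr² = 73.59 m².
T⁴ = P/(εσA) = 49.5/(0.44·5.67×10⁻⁸·73.59) = 2.696×10⁷ K⁴.
T = (2.696×10⁷)^(1/4).

T ≈ 72.1 K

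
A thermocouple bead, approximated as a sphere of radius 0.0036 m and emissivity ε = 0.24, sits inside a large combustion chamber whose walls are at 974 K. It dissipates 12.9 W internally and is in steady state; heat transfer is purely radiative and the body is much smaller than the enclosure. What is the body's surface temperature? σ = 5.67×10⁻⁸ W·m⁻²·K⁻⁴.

For a small grey body in a large enclosure, net radiated power = εσA(T⁴ − T_w⁴).
Steady state: P = εσA(T⁴ − T_w⁴) with A = 4πr² = 1.629×10⁻⁴ m².
T⁴ = P/(εσA) + T_w⁴ = 12.9/(0.24·5.67×10⁻⁸·1.629×10⁻⁴) + (974)⁴
    = 5.821×10¹² + 9.000×10¹¹ = 6.721×10¹² K⁴.

T ≈ 1610 K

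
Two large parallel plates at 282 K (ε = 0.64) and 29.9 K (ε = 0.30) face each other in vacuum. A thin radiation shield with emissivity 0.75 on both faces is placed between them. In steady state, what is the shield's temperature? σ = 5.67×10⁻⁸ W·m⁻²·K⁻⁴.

T_s ≈ 254 K

In steady state the net flux on the hot side equals that on the cold side.
σ(T₁⁴−T_s⁴)/D₁ = σ(T_s⁴−T₂⁴)/D₂, with D₁ = 1/ε₁+1/ε_s−1 = 1.896, D₂ = 1/ε_s+1/ε₂−1 = 3.667.
Solve for T_s⁴: T_s⁴ = (D₂·T₁⁴ + D₁·T₂⁴)/(D₁+D₂) = 4.169×10⁹ K⁴.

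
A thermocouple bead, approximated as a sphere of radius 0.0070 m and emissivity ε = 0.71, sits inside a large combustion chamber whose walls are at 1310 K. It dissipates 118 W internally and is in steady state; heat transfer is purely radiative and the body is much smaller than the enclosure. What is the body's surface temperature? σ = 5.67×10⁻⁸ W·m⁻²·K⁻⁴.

T ≈ 1670 K

For a small grey body in a large enclosure, net radiated power = εσA(T⁴ − T_w⁴).
Steady state: P = εσA(T⁴ − T_w⁴) with A = 4πr² = 6.158×10⁻⁴ m².
T⁴ = P/(εσA) + T_w⁴ = 118/(0.71·5.67×10⁻⁸·6.158×10⁻⁴) + (1310)⁴
    = 4.760×10¹² + 2.945×10¹² = 7.705×10¹² K⁴.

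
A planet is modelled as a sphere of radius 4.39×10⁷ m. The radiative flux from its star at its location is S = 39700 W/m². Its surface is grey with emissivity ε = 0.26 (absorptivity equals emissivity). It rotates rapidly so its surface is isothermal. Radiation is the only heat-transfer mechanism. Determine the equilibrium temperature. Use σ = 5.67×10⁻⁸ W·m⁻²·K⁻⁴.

At equilibrium, absorbed power = emitted power.
Absorbing cross-section = πr² = 6.055×10¹⁵ m²; emitting surface = 4πr² = 2.422×10¹⁶ m² (ratio 4).
εS·A_cross = εσ·A_surf·T⁴  ⇒  T⁴ = S/(4σ)   (ε cancels).
T⁴ = 39700/(4·5.67×10⁻⁸) = 1.750×10¹¹ K⁴.
T = (1.750×10¹¹)^(1/4).

T ≈ 647 K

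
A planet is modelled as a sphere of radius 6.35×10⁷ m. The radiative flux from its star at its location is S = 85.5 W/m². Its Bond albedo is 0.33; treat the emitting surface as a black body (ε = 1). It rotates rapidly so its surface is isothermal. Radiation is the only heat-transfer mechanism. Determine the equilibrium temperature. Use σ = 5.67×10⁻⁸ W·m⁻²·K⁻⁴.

At equilibrium, absorbed power = emitted power.
Absorbing cross-section = πr² = 1.267×10¹⁶ m²; emitting surface = 4πr² = 5.067×10¹⁶ m² (ratio 4).
(1−a)S·A_cross = εσ·A_surf·T⁴  ⇒  T⁴ = (1−a)S/(4σ).
T⁴ = 0.670·85.5/(4·5.67×10⁻⁸) = 2.526×10⁸ K⁴.
T = (2.526×10⁸)^(1/4).

T ≈ 126 K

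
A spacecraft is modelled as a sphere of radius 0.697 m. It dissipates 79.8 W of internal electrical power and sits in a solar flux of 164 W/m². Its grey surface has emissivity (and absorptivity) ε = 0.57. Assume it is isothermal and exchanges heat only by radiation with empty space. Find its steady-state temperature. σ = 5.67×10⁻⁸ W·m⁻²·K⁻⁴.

At steady state, absorbed solar power + internal power = radiated power.
Absorbed: α·S·A_cross = 0.57·164·1.526 = 142.7 W (cross-section πr²).
Total input = 142.7 + 79.8 = 222.5 W.
Radiated: εσ·A_surf·T⁴ with A_surf = 4πr² = 6.105 m².
T⁴ = 222.5/(0.57·5.67×10⁻⁸·6.105) = 1.128×10⁹ K⁴.

T ≈ 183 K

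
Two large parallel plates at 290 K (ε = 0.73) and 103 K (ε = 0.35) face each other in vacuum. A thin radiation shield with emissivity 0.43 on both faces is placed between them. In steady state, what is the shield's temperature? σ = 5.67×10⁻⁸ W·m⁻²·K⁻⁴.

T_s ≈ 257 K

In steady state the net flux on the hot side equals that on the cold side.
σ(T₁⁴−T_s⁴)/D₁ = σ(T_s⁴−T₂⁴)/D₂, with D₁ = 1/ε₁+1/ε_s−1 = 2.695, D₂ = 1/ε_s+1/ε₂−1 = 4.183.
Solve for T_s⁴: T_s⁴ = (D₂·T₁⁴ + D₁·T₂⁴)/(D₁+D₂) = 4.345×10⁹ K⁴.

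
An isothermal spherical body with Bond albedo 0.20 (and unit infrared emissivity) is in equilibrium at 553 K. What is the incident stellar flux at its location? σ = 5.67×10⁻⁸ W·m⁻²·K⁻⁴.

(1−a)S·πr² = σ·4πr²·T⁴ ⇒ S = 4σT⁴/(1−a).
S = 4·5.67×10⁻⁸·9.352×10¹⁰/0.800.

S ≈ 26500 W/m²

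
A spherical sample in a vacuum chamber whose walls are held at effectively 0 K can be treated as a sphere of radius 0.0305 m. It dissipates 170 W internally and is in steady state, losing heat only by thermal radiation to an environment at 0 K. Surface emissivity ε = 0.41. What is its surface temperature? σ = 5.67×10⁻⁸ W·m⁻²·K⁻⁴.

T ≈ 889 K

Steady state: internal power = radiated power, P = εσA T⁴.
Radiating area A = 4πr² = 0.01169 m².
T⁴ = P/(εσA) = 170/(0.41·5.67×10⁻⁸·0.01169) = 6.256×10¹¹ K⁴.
T = (6.256×10¹¹)^(1/4).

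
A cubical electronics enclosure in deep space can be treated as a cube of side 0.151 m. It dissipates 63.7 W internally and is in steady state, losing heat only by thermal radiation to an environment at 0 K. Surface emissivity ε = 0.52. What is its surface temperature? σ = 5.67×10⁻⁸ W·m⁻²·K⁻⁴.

T ≈ 354 K

Steady state: internal power = radiated power, P = εσA T⁴.
Radiating area A = 6L² = 0.1368 m².
T⁴ = P/(εσA) = 63.7/(0.52·5.67×10⁻⁸·0.1368) = 1.579×10¹⁰ K⁴.
T = (1.579×10¹⁰)^(1/4).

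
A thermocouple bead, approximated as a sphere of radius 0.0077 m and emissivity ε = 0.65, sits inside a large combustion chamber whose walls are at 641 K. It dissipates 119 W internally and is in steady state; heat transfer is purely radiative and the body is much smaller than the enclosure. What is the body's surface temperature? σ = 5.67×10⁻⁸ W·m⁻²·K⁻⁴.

T ≈ 1460 K

For a small grey body in a large enclosure, net radiated power = εσA(T⁴ − T_w⁴).
Steady state: P = εσA(T⁴ − T_w⁴) with A = 4πr² = 7.451×10⁻⁴ m².
T⁴ = P/(εσA) + T_w⁴ = 119/(0.65·5.67×10⁻⁸·7.451×10⁻⁴) + (641)⁴
    = 4.334×10¹² + 1.688×10¹¹ = 4.503×10¹² K⁴.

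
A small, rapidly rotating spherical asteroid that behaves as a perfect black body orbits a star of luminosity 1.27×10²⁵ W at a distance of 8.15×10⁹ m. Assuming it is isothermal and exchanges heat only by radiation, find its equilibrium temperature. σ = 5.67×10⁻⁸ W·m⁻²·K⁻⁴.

First find the stellar flux at distance d: S = L/(4πd²) = 1.27×10²⁵/(4π·(8.15×10⁹)²) = 15220 W/m².
For an isothermal sphere, absorbed (1−a)S·πr² = emitted σ·4πr²·T⁴, so T⁴ = (1−a)S/(4σ).
T⁴ = 1.00·15220/(4·5.67×10⁻⁸) = 6.709×10¹⁰ K⁴.

T ≈ 509 K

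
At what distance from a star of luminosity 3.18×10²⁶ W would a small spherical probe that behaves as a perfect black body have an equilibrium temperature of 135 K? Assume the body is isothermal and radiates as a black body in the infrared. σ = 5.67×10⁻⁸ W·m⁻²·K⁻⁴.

For an isothermal black-emitting sphere, (1−a)S·πr² = σ·4πr²·T⁴ ⇒ S = 4σT⁴/(1−a).
S = 4·5.67×10⁻⁸·(135)⁴/1.00 = 75.33 W/m².
Flux falls as S = L/(4πd²), so d = √(L/(4πS)) = √(3.18×10²⁶/(4π·75.33)).

d ≈ 5.80×10¹¹ m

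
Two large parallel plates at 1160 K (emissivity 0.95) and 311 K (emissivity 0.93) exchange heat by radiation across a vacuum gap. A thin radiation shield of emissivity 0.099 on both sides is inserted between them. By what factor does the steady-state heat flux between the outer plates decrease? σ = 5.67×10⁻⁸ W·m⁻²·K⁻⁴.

Without shield: q₀ = σΔ(T⁴)/(1/ε₁+1/ε₂−1) with denominator 1.128.
With shield the two gaps are in series; the resistances add: (1/ε₁+1/ε_s−1)+(1/ε_s+1/ε₂−1) = 10.15+10.18 = 20.33.
Heat-flux ratio q₀/q = 20.33/1.128.

factor ≈ 18.0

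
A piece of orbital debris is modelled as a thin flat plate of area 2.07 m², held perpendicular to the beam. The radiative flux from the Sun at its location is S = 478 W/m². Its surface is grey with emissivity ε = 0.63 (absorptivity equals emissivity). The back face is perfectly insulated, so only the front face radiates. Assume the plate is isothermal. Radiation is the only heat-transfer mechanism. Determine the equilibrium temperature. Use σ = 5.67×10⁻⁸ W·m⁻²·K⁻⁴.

At equilibrium, absorbed power = emitted power.
Absorbing cross-section = A = 2.070 m²; emitting surface = A = 2.070 m² (ratio 1).
εS·A_cross = εσ·A_surf·T⁴  ⇒  T⁴ = S/(1σ)   (ε cancels).
T⁴ = 478/(1·5.67×10⁻⁸) = 8.430×10⁹ K⁴.
T = (8.430×10⁹)^(1/4).

T ≈ 303 K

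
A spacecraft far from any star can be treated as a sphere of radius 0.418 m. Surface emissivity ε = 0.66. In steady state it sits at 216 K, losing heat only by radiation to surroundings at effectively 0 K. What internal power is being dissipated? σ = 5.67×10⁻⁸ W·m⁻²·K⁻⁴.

Steady state: P = εσA T⁴.
A = 4πr² = 2.196 m²; T⁴ = (216)⁴ = 2.177×10⁹ K⁴.
P = 0.66 × 5.67×10⁻⁸ × 2.196 × 2.177×10⁹.

P ≈ 179 W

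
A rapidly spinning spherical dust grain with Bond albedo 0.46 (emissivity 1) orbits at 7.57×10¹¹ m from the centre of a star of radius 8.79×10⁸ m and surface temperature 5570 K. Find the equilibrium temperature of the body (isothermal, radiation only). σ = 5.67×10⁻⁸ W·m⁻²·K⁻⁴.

The star's surface emits σT_*⁴; at distance d the flux is S = σT_*⁴(R_*/d)².
S = 5.67×10⁻⁸·(5570)⁴·(8.79×10⁸/7.57×10¹¹)² = 73.59 W/m².
For an isothermal sphere T⁴ = (1−a)S/(4σ) = 1.752×10⁸ K⁴.

T ≈ 115 K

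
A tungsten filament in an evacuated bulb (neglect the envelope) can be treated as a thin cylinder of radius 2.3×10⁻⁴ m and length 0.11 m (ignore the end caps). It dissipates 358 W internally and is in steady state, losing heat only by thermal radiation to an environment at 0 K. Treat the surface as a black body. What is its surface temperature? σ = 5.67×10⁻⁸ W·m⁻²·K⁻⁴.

Steady state: internal power = radiated power, P = εσA T⁴.
Radiating area A = 2πrL = 1.590×10⁻⁴ m².
T⁴ = P/(εσA) = 358/(1.0·5.67×10⁻⁸·1.590×10⁻⁴) = 3.972×10¹³ K⁴.
T = (3.972×10¹³)^(1/4).

T ≈ 2510 K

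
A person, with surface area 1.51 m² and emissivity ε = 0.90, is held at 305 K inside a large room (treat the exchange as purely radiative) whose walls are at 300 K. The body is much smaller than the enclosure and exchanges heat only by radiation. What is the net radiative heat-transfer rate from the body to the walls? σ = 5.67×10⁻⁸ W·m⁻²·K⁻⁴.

For a small grey body in a large enclosure: P_net = εσA(T_body⁴ − T_wall⁴).
A = 1.51 m²; T_body⁴ − T_wall⁴ = 8.654×10⁹ − 8.100×10⁹ = 5.537×10⁸ K⁴.
|P_net| = 0.90·5.67×10⁻⁸·1.510·5.537×10⁸.

P_net ≈ 42.7 W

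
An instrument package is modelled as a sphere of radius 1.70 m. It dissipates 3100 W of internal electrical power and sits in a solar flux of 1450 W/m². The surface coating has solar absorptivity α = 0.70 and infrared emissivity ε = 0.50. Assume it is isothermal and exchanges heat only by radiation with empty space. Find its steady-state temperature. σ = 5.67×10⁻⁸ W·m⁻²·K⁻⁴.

At steady state, absorbed solar power + internal power = radiated power.
Absorbed: α·S·A_cross = 0.70·1450·9.079 = 9215 W (cross-section πr²).
Total input = 9215 + 3100 = 12320 W.
Radiated: εσ·A_surf·T⁴ with A_surf = 4πr² = 36.32 m².
T⁴ = 12320/(0.50·5.67×10⁻⁸·36.32) = 1.196×10¹⁰ K⁴.

T ≈ 331 K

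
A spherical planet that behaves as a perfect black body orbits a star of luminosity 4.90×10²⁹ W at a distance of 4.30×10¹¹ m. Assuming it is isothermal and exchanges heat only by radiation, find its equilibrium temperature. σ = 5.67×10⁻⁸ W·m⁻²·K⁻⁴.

First find the stellar flux at distance d: S = L/(4πd²) = 4.90×10²⁹/(4π·(4.30×10¹¹)²) = 2.109×10⁵ W/m².
For an isothermal sphere, absorbed (1−a)S·πr² = emitted σ·4πr²·T⁴, so T⁴ = (1−a)S/(4σ).
T⁴ = 1.00·2.109×10⁵/(4·5.67×10⁻⁸) = 9.298×10¹¹ K⁴.

T ≈ 982 K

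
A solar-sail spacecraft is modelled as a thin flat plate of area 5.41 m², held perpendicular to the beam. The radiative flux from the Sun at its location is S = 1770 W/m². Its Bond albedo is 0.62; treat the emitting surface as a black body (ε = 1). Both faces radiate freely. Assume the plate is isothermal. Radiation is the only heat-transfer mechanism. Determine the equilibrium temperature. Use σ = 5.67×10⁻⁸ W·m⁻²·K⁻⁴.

At equilibrium, absorbed power = emitted power.
Absorbing cross-section = A = 5.410 m²; emitting surface = 2A = 10.82 m² (ratio 2).
(1−a)S·A_cross = εσ·A_surf·T⁴  ⇒  T⁴ = (1−a)S/(2σ).
T⁴ = 0.380·1770/(2·5.67×10⁻⁸) = 5.931×10⁹ K⁴.
T = (5.931×10⁹)^(1/4).

T ≈ 278 K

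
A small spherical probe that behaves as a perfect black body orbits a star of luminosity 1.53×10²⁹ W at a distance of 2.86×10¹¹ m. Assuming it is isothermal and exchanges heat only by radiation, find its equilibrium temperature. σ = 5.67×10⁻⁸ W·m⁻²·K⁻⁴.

T ≈ 900 K

First find the stellar flux at distance d: S = L/(4πd²) = 1.53×10²⁹/(4π·(2.86×10¹¹)²) = 1.489×10⁵ W/m².
For an isothermal sphere, absorbed (1−a)S·πr² = emitted σ·4πr²·T⁴, so T⁴ = (1−a)S/(4σ).
T⁴ = 1.00·1.489×10⁵/(4·5.67×10⁻⁸) = 6.563×10¹¹ K⁴.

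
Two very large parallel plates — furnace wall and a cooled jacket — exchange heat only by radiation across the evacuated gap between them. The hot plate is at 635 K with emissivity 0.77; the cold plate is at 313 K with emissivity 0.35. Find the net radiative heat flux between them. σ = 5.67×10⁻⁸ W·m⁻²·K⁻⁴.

q ≈ 2750 W/m²

For two infinite grey parallel plates, q = σ(T₁⁴ − T₂⁴)/(1/ε₁ + 1/ε₂ − 1).
T₁⁴ − T₂⁴ = 1.626×10¹¹ − 9.598×10⁹ = 1.530×10¹¹ K⁴.
1/ε₁ + 1/ε₂ − 1 = 1.299 + 2.857 − 1 = 3.156.
q = 5.67×10⁻⁸ × 1.530×10¹¹ / 3.156.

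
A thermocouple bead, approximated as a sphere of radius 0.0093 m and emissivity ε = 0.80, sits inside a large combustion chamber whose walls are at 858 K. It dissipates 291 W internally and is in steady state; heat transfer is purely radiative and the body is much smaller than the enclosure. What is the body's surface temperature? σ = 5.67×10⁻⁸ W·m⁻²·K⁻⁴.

For a small grey body in a large enclosure, net radiated power = εσA(T⁴ − T_w⁴).
Steady state: P = εσA(T⁴ − T_w⁴) with A = 4πr² = 0.001087 m².
T⁴ = P/(εσA) + T_w⁴ = 291/(0.80·5.67×10⁻⁸·0.001087) + (858)⁴
    = 5.903×10¹² + 5.419×10¹¹ = 6.445×10¹² K⁴.

T ≈ 1590 K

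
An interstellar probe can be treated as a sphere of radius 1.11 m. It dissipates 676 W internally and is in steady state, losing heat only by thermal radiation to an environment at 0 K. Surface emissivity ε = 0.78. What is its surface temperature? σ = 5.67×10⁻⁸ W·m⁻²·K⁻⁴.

T ≈ 177 K

Steady state: internal power = radiated power, P = εσA T⁴.
Radiating area A = 4πr² = 15.48 m².
T⁴ = P/(εσA) = 676/(0.78·5.67×10⁻⁸·15.48) = 9.872×10⁸ K⁴.
T = (9.872×10⁸)^(1/4).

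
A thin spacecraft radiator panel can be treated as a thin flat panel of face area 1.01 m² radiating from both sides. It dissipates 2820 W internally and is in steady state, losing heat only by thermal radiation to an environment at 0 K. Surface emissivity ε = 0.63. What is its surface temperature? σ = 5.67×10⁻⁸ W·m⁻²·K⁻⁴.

Steady state: internal power = radiated power, P = εσA T⁴.
Radiating area A = 2·1.01 = 2.020 m².
T⁴ = P/(εσA) = 2820/(0.63·5.67×10⁻⁸·2.020) = 3.908×10¹⁰ K⁴.
T = (3.908×10¹⁰)^(1/4).

T ≈ 445 K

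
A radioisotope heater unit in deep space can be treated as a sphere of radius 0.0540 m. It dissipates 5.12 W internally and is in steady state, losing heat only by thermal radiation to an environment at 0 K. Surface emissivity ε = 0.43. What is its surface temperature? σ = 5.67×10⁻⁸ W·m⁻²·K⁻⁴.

Steady state: internal power = radiated power, P = εσA T⁴.
Radiating area A = 4πr² = 0.03664 m².
T⁴ = P/(εσA) = 5.12/(0.43·5.67×10⁻⁸·0.03664) = 5.731×10⁹ K⁴.
T = (5.731×10⁹)^(1/4).

T ≈ 275 K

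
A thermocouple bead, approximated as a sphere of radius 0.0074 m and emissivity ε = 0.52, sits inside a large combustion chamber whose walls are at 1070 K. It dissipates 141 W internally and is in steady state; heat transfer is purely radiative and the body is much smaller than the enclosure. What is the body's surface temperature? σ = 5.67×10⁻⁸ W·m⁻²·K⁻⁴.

T ≈ 1700 K

For a small grey body in a large enclosure, net radiated power = εσA(T⁴ − T_w⁴).
Steady state: P = εσA(T⁴ − T_w⁴) with A = 4πr² = 6.881×10⁻⁴ m².
T⁴ = P/(εσA) + T_w⁴ = 141/(0.52·5.67×10⁻⁸·6.881×10⁻⁴) + (1070)⁴
    = 6.950×10¹² + 1.311×10¹² = 8.260×10¹² K⁴.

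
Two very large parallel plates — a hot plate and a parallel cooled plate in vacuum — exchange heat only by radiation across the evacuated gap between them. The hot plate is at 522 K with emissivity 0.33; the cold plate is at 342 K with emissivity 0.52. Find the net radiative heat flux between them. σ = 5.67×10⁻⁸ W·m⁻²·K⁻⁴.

For two infinite grey parallel plates, q = σ(T₁⁴ − T₂⁴)/(1/ε₁ + 1/ε₂ − 1).
T₁⁴ − T₂⁴ = 7.425×10¹⁰ − 1.368×10¹⁰ = 6.057×10¹⁰ K⁴.
1/ε₁ + 1/ε₂ − 1 = 3.030 + 1.923 − 1 = 3.953.
q = 5.67×10⁻⁸ × 6.057×10¹⁰ / 3.953.

q ≈ 869 W/m²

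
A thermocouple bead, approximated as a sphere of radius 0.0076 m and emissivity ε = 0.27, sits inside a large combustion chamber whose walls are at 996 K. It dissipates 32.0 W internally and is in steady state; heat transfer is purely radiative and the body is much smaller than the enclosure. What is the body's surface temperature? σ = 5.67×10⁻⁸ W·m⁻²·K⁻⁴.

For a small grey body in a large enclosure, net radiated power = εσA(T⁴ − T_w⁴).
Steady state: P = εσA(T⁴ − T_w⁴) with A = 4πr² = 7.258×10⁻⁴ m².
T⁴ = P/(εσA) + T_w⁴ = 32.0/(0.27·5.67×10⁻⁸·7.258×10⁻⁴) + (996)⁴
    = 2.880×10¹² + 9.841×10¹¹ = 3.864×10¹² K⁴.

T ≈ 1400 K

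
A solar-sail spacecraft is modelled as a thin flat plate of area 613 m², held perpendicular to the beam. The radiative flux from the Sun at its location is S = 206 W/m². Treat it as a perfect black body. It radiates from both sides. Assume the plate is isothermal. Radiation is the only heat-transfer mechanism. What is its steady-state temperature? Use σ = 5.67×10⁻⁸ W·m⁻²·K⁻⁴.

At equilibrium, absorbed power = emitted power.
Absorbing cross-section = A = 613.0 m²; emitting surface = 2A = 1226 m² (ratio 2).
S·A_cross = εσ·A_surf·T⁴  ⇒  T⁴ = S/(2σ).
T⁴ = 1.00·206/(2·5.67×10⁻⁸) = 1.817×10⁹ K⁴.
T = (1.817×10⁹)^(1/4).

T ≈ 206 K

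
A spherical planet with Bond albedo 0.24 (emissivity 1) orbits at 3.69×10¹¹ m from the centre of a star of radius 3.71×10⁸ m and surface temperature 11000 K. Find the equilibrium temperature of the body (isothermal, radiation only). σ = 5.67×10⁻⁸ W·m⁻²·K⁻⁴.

The star's surface emits σT_*⁴; at distance d the flux is S = σT_*⁴(R_*/d)².
S = 5.67×10⁻⁸·(11000)⁴·(3.71×10⁸/3.69×10¹¹)² = 839.2 W/m².
For an isothermal sphere T⁴ = (1−a)S/(4σ) = 2.812×10⁹ K⁴.

T ≈ 230 K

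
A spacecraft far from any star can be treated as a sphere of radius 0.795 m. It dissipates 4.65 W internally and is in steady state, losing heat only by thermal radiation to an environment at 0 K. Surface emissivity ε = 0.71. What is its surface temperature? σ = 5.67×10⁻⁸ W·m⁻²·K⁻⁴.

T ≈ 61.8 K

Steady state: internal power = radiated power, P = εσA T⁴.
Radiating area A = 4πr² = 7.942 m².
T⁴ = P/(εσA) = 4.65/(0.71·5.67×10⁻⁸·7.942) = 1.454×10⁷ K⁴.
T = (1.454×10⁷)^(1/4).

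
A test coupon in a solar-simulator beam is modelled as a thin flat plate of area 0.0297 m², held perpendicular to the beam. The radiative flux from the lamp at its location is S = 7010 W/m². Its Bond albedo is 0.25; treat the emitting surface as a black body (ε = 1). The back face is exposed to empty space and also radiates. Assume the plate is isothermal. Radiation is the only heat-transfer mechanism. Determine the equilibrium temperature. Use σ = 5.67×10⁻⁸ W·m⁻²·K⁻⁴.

T ≈ 464 K

At equilibrium, absorbed power = emitted power.
Absorbing cross-section = A = 0.02970 m²; emitting surface = 2A = 0.05940 m² (ratio 2).
(1−a)S·A_cross = εσ·A_surf·T⁴  ⇒  T⁴ = (1−a)S/(2σ).
T⁴ = 0.750·7010/(2·5.67×10⁻⁸) = 4.636×10¹⁰ K⁴.
T = (4.636×10¹⁰)^(1/4).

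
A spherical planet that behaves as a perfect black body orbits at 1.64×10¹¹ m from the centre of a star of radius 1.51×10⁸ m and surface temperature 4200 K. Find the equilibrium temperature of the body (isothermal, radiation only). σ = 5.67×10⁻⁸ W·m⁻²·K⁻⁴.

The star's surface emits σT_*⁴; at distance d the flux is S = σT_*⁴(R_*/d)².
S = 5.67×10⁻⁸·(4200)⁴·(1.51×10⁸/1.64×10¹¹)² = 14.96 W/m².
For an isothermal sphere T⁴ = (1−a)S/(4σ) = 6.595×10⁷ K⁴.

T ≈ 90.1 K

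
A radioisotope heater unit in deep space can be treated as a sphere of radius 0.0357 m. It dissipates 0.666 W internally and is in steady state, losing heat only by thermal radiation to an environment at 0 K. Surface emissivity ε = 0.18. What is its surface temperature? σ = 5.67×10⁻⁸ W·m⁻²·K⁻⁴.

Steady state: internal power = radiated power, P = εσA T⁴.
Radiating area A = 4πr² = 0.01602 m².
T⁴ = P/(εσA) = 0.666/(0.18·5.67×10⁻⁸·0.01602) = 4.074×10⁹ K⁴.
T = (4.074×10⁹)^(1/4).

T ≈ 253 K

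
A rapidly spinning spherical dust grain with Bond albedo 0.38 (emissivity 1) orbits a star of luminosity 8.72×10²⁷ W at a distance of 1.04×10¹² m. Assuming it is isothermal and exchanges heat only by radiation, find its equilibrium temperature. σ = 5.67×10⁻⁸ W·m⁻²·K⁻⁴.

T ≈ 205 K

First find the stellar flux at distance d: S = L/(4πd²) = 8.72×10²⁷/(4π·(1.04×10¹²)²) = 641.6 W/m².
For an isothermal sphere, absorbed (1−a)S·πr² = emitted σ·4πr²·T⁴, so T⁴ = (1−a)S/(4σ).
T⁴ = 0.620·641.6/(4·5.67×10⁻⁸) = 1.754×10⁹ K⁴.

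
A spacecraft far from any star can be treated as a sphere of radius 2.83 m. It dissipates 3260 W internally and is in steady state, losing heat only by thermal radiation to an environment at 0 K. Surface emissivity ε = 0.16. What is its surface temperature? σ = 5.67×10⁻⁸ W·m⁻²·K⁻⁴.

T ≈ 244 K

Steady state: internal power = radiated power, P = εσA T⁴.
Radiating area A = 4πr² = 100.6 m².
T⁴ = P/(εσA) = 3260/(0.16·5.67×10⁻⁸·100.6) = 3.571×10⁹ K⁴.
T = (3.571×10⁹)^(1/4).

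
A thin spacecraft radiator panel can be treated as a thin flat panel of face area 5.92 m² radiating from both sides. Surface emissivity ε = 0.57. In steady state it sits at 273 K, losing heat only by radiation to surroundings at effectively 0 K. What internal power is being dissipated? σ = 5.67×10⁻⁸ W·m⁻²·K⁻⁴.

Steady state: P = εσA T⁴.
A = 2·5.92 = 11.84 m²; T⁴ = (273)⁴ = 5.555×10⁹ K⁴.
P = 0.57 × 5.67×10⁻⁸ × 11.84 × 5.555×10⁹.

P ≈ 2130 W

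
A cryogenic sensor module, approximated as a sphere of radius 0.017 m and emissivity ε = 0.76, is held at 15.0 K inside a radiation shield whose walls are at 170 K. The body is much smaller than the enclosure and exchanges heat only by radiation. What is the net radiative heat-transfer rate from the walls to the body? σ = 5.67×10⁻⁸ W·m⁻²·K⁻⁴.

P_net ≈ 0.131 W

For a small grey body in a large enclosure: P_net = εσA(T_body⁴ − T_wall⁴).
A = 4πr² = 0.003632 m²; T_body⁴ − T_wall⁴ = 50620 − 8.352×10⁸ = -8.352×10⁸ K⁴.
|P_net| = 0.76·5.67×10⁻⁸·0.003632·8.352×10⁸.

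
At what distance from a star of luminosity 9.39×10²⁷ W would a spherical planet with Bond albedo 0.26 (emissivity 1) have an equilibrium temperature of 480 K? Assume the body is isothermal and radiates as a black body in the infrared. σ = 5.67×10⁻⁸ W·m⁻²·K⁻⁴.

d ≈ 2.14×10¹¹ m

For an isothermal black-emitting sphere, (1−a)S·πr² = σ·4πr²·T⁴ ⇒ S = 4σT⁴/(1−a).
S = 4·5.67×10⁻⁸·(480)⁴/0.740 = 16270 W/m².
Flux falls as S = L/(4πd²), so d = √(L/(4πS)) = √(9.39×10²⁷/(4π·16270)).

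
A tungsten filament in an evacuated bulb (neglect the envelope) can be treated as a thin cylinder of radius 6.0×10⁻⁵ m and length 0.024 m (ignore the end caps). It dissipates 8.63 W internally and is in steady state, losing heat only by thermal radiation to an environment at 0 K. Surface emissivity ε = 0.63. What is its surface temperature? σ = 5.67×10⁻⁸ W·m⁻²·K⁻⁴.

T ≈ 2270 K

Steady state: internal power = radiated power, P = εσA T⁴.
Radiating area A = 2πrL = 9.048×10⁻⁶ m².
T⁴ = P/(εσA) = 8.63/(0.63·5.67×10⁻⁸·9.048×10⁻⁶) = 2.670×10¹³ K⁴.
T = (2.670×10¹³)^(1/4).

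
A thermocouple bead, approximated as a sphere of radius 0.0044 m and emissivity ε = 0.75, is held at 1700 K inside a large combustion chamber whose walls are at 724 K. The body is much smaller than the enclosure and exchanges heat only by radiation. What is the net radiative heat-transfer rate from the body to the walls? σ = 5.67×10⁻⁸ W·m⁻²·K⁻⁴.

For a small grey body in a large enclosure: P_net = εσA(T_body⁴ − T_wall⁴).
A = 4πr² = 2.433×10⁻⁴ m²; T_body⁴ − T_wall⁴ = 8.352×10¹² − 2.748×10¹¹ = 8.077×10¹² K⁴.
|P_net| = 0.75·5.67×10⁻⁸·2.433×10⁻⁴·8.077×10¹².

P_net ≈ 83.6 W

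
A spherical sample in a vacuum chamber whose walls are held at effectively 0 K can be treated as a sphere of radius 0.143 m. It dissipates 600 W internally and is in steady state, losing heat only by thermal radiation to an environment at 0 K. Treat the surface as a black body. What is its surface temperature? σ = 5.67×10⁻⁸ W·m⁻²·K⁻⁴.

Steady state: internal power = radiated power, P = εσA T⁴.
Radiating area A = 4πr² = 0.2570 m².
T⁴ = P/(εσA) = 600/(1.0·5.67×10⁻⁸·0.2570) = 4.118×10¹⁰ K⁴.
T = (4.118×10¹⁰)^(1/4).

T ≈ 450 K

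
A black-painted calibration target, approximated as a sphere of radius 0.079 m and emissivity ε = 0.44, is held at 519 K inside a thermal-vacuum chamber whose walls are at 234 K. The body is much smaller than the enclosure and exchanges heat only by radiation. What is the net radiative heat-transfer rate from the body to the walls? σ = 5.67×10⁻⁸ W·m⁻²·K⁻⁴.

P_net ≈ 136 W

For a small grey body in a large enclosure: P_net = εσA(T_body⁴ − T_wall⁴).
A = 4πr² = 0.07843 m²; T_body⁴ − T_wall⁴ = 7.256×10¹⁰ − 2.998×10⁹ = 6.956×10¹⁰ K⁴.
|P_net| = 0.44·5.67×10⁻⁸·0.07843·6.956×10¹⁰.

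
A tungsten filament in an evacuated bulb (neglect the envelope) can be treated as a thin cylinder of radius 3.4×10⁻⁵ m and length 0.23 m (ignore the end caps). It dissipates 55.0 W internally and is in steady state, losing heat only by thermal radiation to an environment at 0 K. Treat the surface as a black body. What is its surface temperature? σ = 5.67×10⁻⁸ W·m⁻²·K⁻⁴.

Steady state: internal power = radiated power, P = εσA T⁴.
Radiating area A = 2πrL = 4.913×10⁻⁵ m².
T⁴ = P/(εσA) = 55.0/(1.0·5.67×10⁻⁸·4.913×10⁻⁵) = 1.974×10¹³ K⁴.
T = (1.974×10¹³)^(1/4).

T ≈ 2110 K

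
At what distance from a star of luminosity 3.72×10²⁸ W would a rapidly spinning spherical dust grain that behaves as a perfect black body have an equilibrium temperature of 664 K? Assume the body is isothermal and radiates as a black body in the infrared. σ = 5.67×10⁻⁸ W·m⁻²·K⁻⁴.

d ≈ 2.59×10¹¹ m

For an isothermal black-emitting sphere, (1−a)S·πr² = σ·4πr²·T⁴ ⇒ S = 4σT⁴/(1−a).
S = 4·5.67×10⁻⁸·(664)⁴/1.00 = 44090 W/m².
Flux falls as S = L/(4πd²), so d = √(L/(4πS)) = √(3.72×10²⁸/(4π·44090)).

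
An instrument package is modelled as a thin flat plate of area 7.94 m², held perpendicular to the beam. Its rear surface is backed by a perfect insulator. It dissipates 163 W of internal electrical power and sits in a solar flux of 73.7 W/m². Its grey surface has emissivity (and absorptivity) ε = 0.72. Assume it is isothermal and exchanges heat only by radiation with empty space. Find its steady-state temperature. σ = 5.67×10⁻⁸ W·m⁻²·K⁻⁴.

T ≈ 206 K

At steady state, absorbed solar power + internal power = radiated power.
Absorbed: α·S·A_cross = 0.72·73.7·7.940 = 421.3 W (cross-section A).
Total input = 421.3 + 163 = 584.3 W.
Radiated: εσ·A_surf·T⁴ with A_surf = A = 7.940 m².
T⁴ = 584.3/(0.72·5.67×10⁻⁸·7.940) = 1.803×10⁹ K⁴.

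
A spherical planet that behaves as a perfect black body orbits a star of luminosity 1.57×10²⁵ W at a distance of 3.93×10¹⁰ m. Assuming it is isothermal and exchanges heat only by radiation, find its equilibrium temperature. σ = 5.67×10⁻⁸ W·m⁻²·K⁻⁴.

First find the stellar flux at distance d: S = L/(4πd²) = 1.57×10²⁵/(4π·(3.93×10¹⁰)²) = 808.9 W/m².
For an isothermal sphere, absorbed (1−a)S·πr² = emitted σ·4πr²·T⁴, so T⁴ = (1−a)S/(4σ).
T⁴ = 1.00·808.9/(4·5.67×10⁻⁸) = 3.567×10⁹ K⁴.

T ≈ 244 K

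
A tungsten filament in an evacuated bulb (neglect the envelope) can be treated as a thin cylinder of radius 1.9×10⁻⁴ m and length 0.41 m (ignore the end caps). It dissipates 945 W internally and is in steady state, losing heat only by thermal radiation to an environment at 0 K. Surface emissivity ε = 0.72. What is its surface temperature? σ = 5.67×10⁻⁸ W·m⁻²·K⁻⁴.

Steady state: internal power = radiated power, P = εσA T⁴.
Radiating area A = 2πrL = 4.895×10⁻⁴ m².
T⁴ = P/(εσA) = 945/(0.72·5.67×10⁻⁸·4.895×10⁻⁴) = 4.729×10¹³ K⁴.
T = (4.729×10¹³)^(1/4).

T ≈ 2620 K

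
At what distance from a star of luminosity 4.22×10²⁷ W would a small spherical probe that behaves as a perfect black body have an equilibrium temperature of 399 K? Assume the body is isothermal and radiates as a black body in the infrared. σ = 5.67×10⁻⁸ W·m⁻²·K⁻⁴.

d ≈ 2.42×10¹¹ m

For an isothermal black-emitting sphere, (1−a)S·πr² = σ·4πr²·T⁴ ⇒ S = 4σT⁴/(1−a).
S = 4·5.67×10⁻⁸·(399)⁴/1.00 = 5748 W/m².
Flux falls as S = L/(4πd²), so d = √(L/(4πS)) = √(4.22×10²⁷/(4π·5748)).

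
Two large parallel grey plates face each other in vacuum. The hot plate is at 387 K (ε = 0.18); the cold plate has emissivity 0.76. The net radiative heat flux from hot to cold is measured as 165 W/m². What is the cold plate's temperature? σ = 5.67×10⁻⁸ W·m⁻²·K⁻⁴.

T₂ ≈ 270 K

q = σ(T₁⁴ − T₂⁴)/(1/ε₁ + 1/ε₂ − 1); denominator = 5.871.
T₂⁴ = T₁⁴ − q·(1/ε₁+1/ε₂−1)/σ = 2.243×10¹⁰ − 165·5.871/5.67×10⁻⁸
    = 5.345×10⁹ K⁴.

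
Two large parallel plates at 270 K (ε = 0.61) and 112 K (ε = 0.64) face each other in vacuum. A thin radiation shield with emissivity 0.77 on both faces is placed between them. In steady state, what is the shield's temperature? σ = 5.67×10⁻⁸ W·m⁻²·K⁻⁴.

T_s ≈ 228 K

In steady state the net flux on the hot side equals that on the cold side.
σ(T₁⁴−T_s⁴)/D₁ = σ(T_s⁴−T₂⁴)/D₂, with D₁ = 1/ε₁+1/ε_s−1 = 1.938, D₂ = 1/ε_s+1/ε₂−1 = 1.861.
Solve for T_s⁴: T_s⁴ = (D₂·T₁⁴ + D₁·T₂⁴)/(D₁+D₂) = 2.684×10⁹ K⁴.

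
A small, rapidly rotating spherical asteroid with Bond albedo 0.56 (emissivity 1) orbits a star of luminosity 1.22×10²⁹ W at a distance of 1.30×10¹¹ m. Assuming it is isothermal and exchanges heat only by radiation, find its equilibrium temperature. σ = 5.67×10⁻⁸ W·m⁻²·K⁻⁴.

T ≈ 1030 K

First find the stellar flux at distance d: S = L/(4πd²) = 1.22×10²⁹/(4π·(1.30×10¹¹)²) = 5.745×10⁵ W/m².
For an isothermal sphere, absorbed (1−a)S·πr² = emitted σ·4πr²·T⁴, so T⁴ = (1−a)S/(4σ).
T⁴ = 0.440·5.745×10⁵/(4·5.67×10⁻⁸) = 1.114×10¹² K⁴.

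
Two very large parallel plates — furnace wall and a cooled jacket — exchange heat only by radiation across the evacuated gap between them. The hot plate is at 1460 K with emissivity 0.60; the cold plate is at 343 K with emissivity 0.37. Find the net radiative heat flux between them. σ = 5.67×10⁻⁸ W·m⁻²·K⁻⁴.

q ≈ 76200 W/m²

For two infinite grey parallel plates, q = σ(T₁⁴ − T₂⁴)/(1/ε₁ + 1/ε₂ − 1).
T₁⁴ − T₂⁴ = 4.544×10¹² − 1.384×10¹⁰ = 4.530×10¹² K⁴.
1/ε₁ + 1/ε₂ − 1 = 1.667 + 2.703 − 1 = 3.369.
q = 5.67×10⁻⁸ × 4.530×10¹² / 3.369.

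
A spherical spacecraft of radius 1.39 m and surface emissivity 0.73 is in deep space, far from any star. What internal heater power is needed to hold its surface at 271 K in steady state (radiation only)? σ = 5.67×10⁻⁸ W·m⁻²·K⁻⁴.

P ≈ 5420 W

P = εσ·4πr²·T⁴.
4πr² = 24.28 m²; T⁴ = 5.394×10⁹ K⁴.
P = 0.73·5.67×10⁻⁸·24.28·5.394×10⁹.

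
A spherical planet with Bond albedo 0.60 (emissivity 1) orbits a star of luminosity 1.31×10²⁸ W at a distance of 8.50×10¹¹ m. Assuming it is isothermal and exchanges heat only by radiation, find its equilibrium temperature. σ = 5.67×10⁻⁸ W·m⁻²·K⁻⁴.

T ≈ 225 K

First find the stellar flux at distance d: S = L/(4πd²) = 1.31×10²⁸/(4π·(8.50×10¹¹)²) = 1443 W/m².
For an isothermal sphere, absorbed (1−a)S·πr² = emitted σ·4πr²·T⁴, so T⁴ = (1−a)S/(4σ).
T⁴ = 0.400·1443/(4·5.67×10⁻⁸) = 2.545×10⁹ K⁴.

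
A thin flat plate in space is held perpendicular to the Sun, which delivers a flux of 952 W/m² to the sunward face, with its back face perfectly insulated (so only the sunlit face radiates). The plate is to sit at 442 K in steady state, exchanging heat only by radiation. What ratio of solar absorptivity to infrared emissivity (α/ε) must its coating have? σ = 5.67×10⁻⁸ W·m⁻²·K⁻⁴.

Balance: αS·A = εσ·1A·T⁴ ⇒ α/ε = σT⁴/S.
α/ε = 5.67×10⁻⁸·(442)⁴/952 = 5.67×10⁻⁸·3.817×10¹⁰/952.

α/ε ≈ 2.27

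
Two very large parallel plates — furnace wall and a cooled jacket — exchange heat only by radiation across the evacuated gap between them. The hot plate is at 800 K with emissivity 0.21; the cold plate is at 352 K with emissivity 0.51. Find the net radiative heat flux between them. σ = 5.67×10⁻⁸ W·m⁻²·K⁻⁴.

q ≈ 3910 W/m²

For two infinite grey parallel plates, q = σ(T₁⁴ − T₂⁴)/(1/ε₁ + 1/ε₂ − 1).
T₁⁴ − T₂⁴ = 4.096×10¹¹ − 1.535×10¹⁰ = 3.942×10¹¹ K⁴.
1/ε₁ + 1/ε₂ − 1 = 4.762 + 1.961 − 1 = 5.723.
q = 5.67×10⁻⁸ × 3.942×10¹¹ / 5.723.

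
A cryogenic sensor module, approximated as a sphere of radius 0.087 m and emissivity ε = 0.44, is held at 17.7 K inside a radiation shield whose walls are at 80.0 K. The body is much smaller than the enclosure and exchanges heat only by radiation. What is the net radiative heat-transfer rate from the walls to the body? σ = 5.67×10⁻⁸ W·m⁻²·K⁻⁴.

P_net ≈ 0.0970 W

For a small grey body in a large enclosure: P_net = εσA(T_body⁴ − T_wall⁴).
A = 4πr² = 0.09511 m²; T_body⁴ − T_wall⁴ = 98150 − 4.096×10⁷ = -4.086×10⁷ K⁴.
|P_net| = 0.44·5.67×10⁻⁸·0.09511·4.086×10⁷.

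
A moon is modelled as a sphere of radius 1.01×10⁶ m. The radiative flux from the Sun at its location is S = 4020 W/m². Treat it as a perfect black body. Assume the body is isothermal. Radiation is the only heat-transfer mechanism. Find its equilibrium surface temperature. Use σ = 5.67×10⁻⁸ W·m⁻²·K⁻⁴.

At equilibrium, absorbed power = emitted power.
Absorbing cross-section = πr² = 3.205×10¹² m²; emitting surface = 4πr² = 1.282×10¹³ m² (ratio 4).
S·A_cross = εσ·A_surf·T⁴  ⇒  T⁴ = S/(4σ).
T⁴ = 1.00·4020/(4·5.67×10⁻⁸) = 1.772×10¹⁰ K⁴.
T = (1.772×10¹⁰)^(1/4).

T ≈ 365 K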